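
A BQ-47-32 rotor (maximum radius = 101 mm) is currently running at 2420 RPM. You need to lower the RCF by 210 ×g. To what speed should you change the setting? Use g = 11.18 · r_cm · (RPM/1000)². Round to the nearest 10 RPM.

r = 101 mm = 10.1 cm
Current RCF = 11.18 × 10.1 × (2.42)² = 11.18 × 10.1 × 5.8564 ≈ 661.3 × g
Target RCF = 661.3 − 210 = 451.3 × g
(N/1000)² = 451.3 / 112.918 = 3.996706
N = 1000 × √3.996706 ≈ 1,999.2

≈ 2000 RPM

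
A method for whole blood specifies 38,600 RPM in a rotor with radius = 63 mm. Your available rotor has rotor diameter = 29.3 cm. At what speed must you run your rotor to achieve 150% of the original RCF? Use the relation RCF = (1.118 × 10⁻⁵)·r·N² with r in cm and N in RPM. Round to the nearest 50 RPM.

Original rotor: r = 63 mm = 6.3 cm
RCF_original = 1.118 × 10⁻⁵ × 6.3 × (38600)² = 1.118 × 10⁻⁵ × 6.3 × 1,489,960,000 ≈ 104,943.8 × g
Target RCF = 1.5 × 104,943.8 ≈ 157,415.7 × g
Your rotor: r = 29.3 / 2 = 14.65 cm
157,415.7 = 1.118 × 10⁻⁵ × 14.65 × N²
N² = 157,415.7 / (16.3787 × 10⁻⁵) = 961,100,087
N ≈ √961,100,087 ≈ 31,001.6

≈ 31000 RPM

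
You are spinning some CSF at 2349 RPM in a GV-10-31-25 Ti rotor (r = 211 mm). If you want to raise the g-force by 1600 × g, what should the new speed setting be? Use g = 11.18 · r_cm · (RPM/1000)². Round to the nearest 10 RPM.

≈ 3510 RPM

r = 211 mm = 21.1 cm
Current RCF = 11.18 × 21.1 × (2.349)² = 11.18 × 21.1 × 5.517801 ≈ 1,301.6 × g
Target RCF = 1,301.6 + 1,600 = 2,901.6 × g
(N/1000)² = 2,901.6 / 235.898 = 12.30023
N = 1000 × √12.30023 ≈ 3,507.2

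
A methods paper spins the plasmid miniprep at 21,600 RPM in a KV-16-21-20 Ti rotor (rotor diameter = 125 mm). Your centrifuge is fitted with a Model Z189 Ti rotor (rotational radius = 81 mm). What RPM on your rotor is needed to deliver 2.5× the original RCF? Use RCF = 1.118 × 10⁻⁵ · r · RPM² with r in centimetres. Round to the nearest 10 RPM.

Original rotor: r = 125 mm / 2 = 62.5 mm = 6.25 cm
RCF_original = 1.118 × 10⁻⁵ × 6.25 × (21600)² = 1.118 × 10⁻⁵ × 6.25 × 466,560,000 ≈ 32,600.9 × g
Target RCF = 2.5 × 32,600.9 ≈ 81,502.2 × g
Your rotor: r = 81 mm = 8.1 cm
81,502.2 = 1.118 × 10⁻⁵ × 8.1 × N²
N² = 81,502.2 / (9.0558 × 10⁻⁵) = 900,000,000
N ≈ √900,000,000 ≈ 30,000.0

30000 RPM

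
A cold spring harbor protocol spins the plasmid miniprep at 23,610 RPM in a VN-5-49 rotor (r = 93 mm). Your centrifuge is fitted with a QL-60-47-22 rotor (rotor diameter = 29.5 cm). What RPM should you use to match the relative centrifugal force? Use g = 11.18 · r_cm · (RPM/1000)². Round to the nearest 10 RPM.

Original rotor: r = 93 mm = 9.3 cm
RCF = 11.18 × r × (N/1000)²
RCF_original = 11.18 × 9.3 × (23.61)² = 11.18 × 9.3 × 557.4321 ≈ 57,958.4 × g
Your rotor: r = 29.5 / 2 = 14.75 cm
57,958.4 = 11.18 × 14.75 × (N/1000)²
(N/1000)² = 57,958.4 / 164.905 = 351.4654
N = 1000 × √351.4654 ≈ 18,747.4

≈ 18750 RPM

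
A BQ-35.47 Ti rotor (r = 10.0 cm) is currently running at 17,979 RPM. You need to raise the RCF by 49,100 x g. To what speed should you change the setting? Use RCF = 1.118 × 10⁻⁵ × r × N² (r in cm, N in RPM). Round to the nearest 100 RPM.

Current RCF = 1.118 × 10⁻⁵ × 10 × (17979)² = 1.118 × 10⁻⁵ × 10 × 323,244,441 ≈ 36,138.7 × g
Target RCF = 36,138.7 + 49,100 = 85,238.7 × g
N² = 85,238.7 / (11.18 × 10⁻⁵) = 762,421,288
N ≈ √762,421,288 ≈ 27,612.0

≈ 27600 RPM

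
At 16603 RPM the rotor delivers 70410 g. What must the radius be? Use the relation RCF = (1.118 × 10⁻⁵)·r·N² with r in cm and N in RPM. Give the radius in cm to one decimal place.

22.8 cm

RCF = 1.118 × 10⁻⁵ × r × N²
70410 = 1.118 × 10⁻⁵ × r × (16603)²
r = 70410 / (1.118 × 10⁻⁵ × 275,659,609) = 70410 / 3081.874 ≈ 22.846 cm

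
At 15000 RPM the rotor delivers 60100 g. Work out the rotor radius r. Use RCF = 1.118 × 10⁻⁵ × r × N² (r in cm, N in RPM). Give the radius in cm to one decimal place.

r ≈ 23.9 cm

60100 = 1.118 × 10⁻⁵ × r × (15000)²
r = 60100 / (1.118 × 10⁻⁵ × 225,000,000) = 60100 / 2515.5 ≈ 23.892 cm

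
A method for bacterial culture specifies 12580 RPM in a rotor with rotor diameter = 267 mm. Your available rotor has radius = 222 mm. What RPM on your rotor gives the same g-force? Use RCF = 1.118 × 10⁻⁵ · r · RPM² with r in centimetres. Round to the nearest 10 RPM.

≈ 9760 RPM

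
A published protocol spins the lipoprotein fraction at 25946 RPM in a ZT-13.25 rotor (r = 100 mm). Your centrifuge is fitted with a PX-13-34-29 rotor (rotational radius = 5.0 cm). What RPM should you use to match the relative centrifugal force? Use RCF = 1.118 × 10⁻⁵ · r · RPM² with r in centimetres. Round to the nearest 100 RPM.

36700 RPM

Original rotor: r = 100 mm = 10.0 cm
RCF_original = 1.118 × 10⁻⁵ × 10 × (25946)² = 1.118 × 10⁻⁵ × 10 × 673,194,916 ≈ 75,263.2 × g
75,263.2 = 1.118 × 10⁻⁵ × 5 × N²
N² = 75,263.2 / (5.59 × 10⁻⁵) = 1,346,389,982
N ≈ √1,346,389,982 ≈ 36,693.2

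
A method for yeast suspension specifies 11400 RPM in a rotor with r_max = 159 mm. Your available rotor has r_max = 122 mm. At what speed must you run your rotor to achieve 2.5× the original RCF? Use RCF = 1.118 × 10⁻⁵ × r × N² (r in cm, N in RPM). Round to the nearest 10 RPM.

≈ 20580 RPM

Original rotor: r = 159 mm = 15.9 cm
RCF_original = 1.118 × 10⁻⁵ × 15.9 × (11400)² = 1.118 × 10⁻⁵ × 15.9 × 129,960,000 ≈ 23,101.9 × g
Target RCF = 2.5 × 23,101.9 ≈ 57,754.8 × g
Your rotor: r = 122 mm = 12.2 cm
57,754.8 = 1.118 × 10⁻⁵ × 12.2 × N²
N² = 57,754.8 / (13.6396 × 10⁻⁵) = 423,434,705
N ≈ √423,434,705 ≈ 20,577.5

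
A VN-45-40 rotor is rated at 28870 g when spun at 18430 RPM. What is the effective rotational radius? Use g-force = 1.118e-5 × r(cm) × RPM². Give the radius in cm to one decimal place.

RCF = 1.118 × 10⁻⁵ × r × N²
28870 = 1.118 × 10⁻⁵ × r × (18430)²
r = 28870 / (1.118 × 10⁻⁵ × 339,664,900) = 28870 / 3797.454 ≈ 7.602 cm

≈ 7.6 cm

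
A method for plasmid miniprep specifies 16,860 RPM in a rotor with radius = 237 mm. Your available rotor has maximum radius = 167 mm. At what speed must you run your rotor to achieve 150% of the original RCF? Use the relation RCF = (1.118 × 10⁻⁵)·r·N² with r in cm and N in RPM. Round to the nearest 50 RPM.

Original rotor: r = 237 mm = 23.7 cm
RCF_original = 1.118 × 10⁻⁵ × 23.7 × (16860)² = 1.118 × 10⁻⁵ × 23.7 × 284,259,600 ≈ 75,319.1 × g
Target RCF = 1.5 × 75,319.1 ≈ 112,978.7 × g
Your rotor: r = 167 mm = 16.7 cm
112,978.7 = 1.118 × 10⁻⁵ × 16.7 × N²
N² = 112,978.7 / (18.6706 × 10⁻⁵) = 605,115,529
N ≈ √605,115,529 ≈ 24,599.1

24600 RPM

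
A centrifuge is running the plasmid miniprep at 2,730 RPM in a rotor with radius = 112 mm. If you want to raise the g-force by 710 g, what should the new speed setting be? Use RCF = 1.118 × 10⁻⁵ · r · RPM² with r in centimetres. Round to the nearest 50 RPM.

r = 112 mm = 11.2 cm
Current RCF = 1.118 × 10⁻⁵ × 11.2 × (2730)² = 1.118 × 10⁻⁵ × 11.2 × 7,452,900 ≈ 933.2 × g
Target RCF = 933.2 + 710 = 1,643.2 × g
N² = 1,643.2 / (12.5216 × 10⁻⁵) = 13,122,924
N ≈ √13,122,924 ≈ 3,622.6

N₂ ≈ 3600 RPM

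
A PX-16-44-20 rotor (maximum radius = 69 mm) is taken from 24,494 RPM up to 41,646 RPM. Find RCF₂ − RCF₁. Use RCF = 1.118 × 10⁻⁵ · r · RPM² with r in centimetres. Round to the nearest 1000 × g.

88000 g

r = 69 mm = 6.9 cm
RCF₁ = 1.118 × 10⁻⁵ × 6.9 × (24494)² = 1.118 × 10⁻⁵ × 6.9 × 599,956,036 ≈ 46,281.8 × g
RCF₂ = 1.118 × 10⁻⁵ × 6.9 × (41646)² = 1.118 × 10⁻⁵ × 6.9 × 1,734,389,316 ≈ 133,794.3 × g
Increase = 133,794.3 − 46,281.8 = 87,512.5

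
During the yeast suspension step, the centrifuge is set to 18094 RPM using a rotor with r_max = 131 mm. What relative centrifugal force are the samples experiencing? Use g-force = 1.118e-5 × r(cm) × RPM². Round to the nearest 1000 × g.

r = 131 mm = 13.1 cm
RCF = 1.118 × 10⁻⁵ × 13.1 × (18094)² = 1.118 × 10⁻⁵ × 13.1 × 327,392,836 ≈ 47,949.3 × g

≈ 48000 ×g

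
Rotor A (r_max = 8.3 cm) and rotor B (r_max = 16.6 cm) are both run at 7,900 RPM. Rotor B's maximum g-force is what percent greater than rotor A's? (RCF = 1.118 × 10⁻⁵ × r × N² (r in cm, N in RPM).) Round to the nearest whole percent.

100%

At equal RPM, RCF scales linearly with r: ratio = 16.6 / 8.3 = 2.0000.
So rotor B delivers 100.0% more g-force.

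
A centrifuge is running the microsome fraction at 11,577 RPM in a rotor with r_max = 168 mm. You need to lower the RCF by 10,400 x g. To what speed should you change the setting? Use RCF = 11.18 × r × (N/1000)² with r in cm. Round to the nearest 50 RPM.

r = 168 mm = 16.8 cm
Current RCF = 11.18 × 16.8 × (11.577)² = 11.18 × 16.8 × 134.026929 ≈ 25,173.5 × g
Target RCF = 25,173.5 − 10,400 = 14,773.5 × g
(N/1000)² = 14,773.5 / 187.824 = 78.65608
N = 1000 × √78.65608 ≈ 8,868.8

≈ 8850 RPM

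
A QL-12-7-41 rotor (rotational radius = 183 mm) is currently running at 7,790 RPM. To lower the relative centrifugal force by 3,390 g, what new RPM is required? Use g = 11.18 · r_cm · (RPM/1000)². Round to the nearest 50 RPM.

r = 183 mm = 18.3 cm
Current RCF = 11.18 × 18.3 × (7.79)² = 11.18 × 18.3 × 60.6841 ≈ 12,415.6 × g
Target RCF = 12,415.6 − 3,390 = 9,025.6 × g
(N/1000)² = 9,025.6 / 204.594 = 44.11469
N = 1000 × √44.11469 ≈ 6,641.9

N₂ ≈ 6650 RPM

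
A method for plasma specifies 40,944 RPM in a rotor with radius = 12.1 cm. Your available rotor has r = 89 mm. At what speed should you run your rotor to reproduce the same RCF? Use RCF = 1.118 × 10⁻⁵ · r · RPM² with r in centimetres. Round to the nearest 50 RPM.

47750 RPM

RCF_original = 1.118 × 10⁻⁵ × 12.1 × (40944)² = 1.118 × 10⁻⁵ × 12.1 × 1,676,411,136 ≈ 226,781.5 × g
Your rotor: r = 89 mm = 8.9 cm
226,781.5 = 1.118 × 10⁻⁵ × 8.9 × N²
N² = 226,781.5 / (9.9502 × 10⁻⁵) = 2,279,165,243
N ≈ √2,279,165,243 ≈ 47,740.6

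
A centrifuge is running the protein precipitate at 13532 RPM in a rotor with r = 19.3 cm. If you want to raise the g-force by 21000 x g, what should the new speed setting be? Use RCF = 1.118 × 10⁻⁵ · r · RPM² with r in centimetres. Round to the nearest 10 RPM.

Current RCF = 1.118 × 10⁻⁵ × 19.3 × (13532)² = 1.118 × 10⁻⁵ × 19.3 × 183,115,024 ≈ 39,511.5 × g
Target RCF = 39,511.5 + 21,000 = 60,511.5 × g
N² = 60,511.5 / (21.5774 × 10⁻⁵) = 280,439,256
N ≈ √280,439,256 ≈ 16,746.3

16750 RPM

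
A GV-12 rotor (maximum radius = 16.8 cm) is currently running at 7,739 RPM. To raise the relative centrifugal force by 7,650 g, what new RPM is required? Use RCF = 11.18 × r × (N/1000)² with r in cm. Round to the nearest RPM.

Current RCF = 11.18 × 16.8 × (7.739)² = 11.18 × 16.8 × 59.892121 ≈ 11,249.2 × g
Target RCF = 11,249.2 + 7,650 = 18,899.2 × g
(N/1000)² = 18,899.2 / 187.824 = 100.6219
N = 1000 × √100.6219 ≈ 10,031.0

N₂ ≈ 10031 RPM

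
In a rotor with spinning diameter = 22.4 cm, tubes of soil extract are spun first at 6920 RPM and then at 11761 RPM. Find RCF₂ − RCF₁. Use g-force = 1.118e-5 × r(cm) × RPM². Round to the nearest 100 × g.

11300 × g

r = 22.4 / 2 = 11.2 cm
RCF₁ = 1.118 × 10⁻⁵ × 11.2 × (6920)² = 1.118 × 10⁻⁵ × 11.2 × 47,886,400 ≈ 5,996.1 × g
RCF₂ = 1.118 × 10⁻⁵ × 11.2 × (11761)² = 1.118 × 10⁻⁵ × 11.2 × 138,321,121 ≈ 17,320 × g
Increase = 17,320 − 5,996.1 = 11,323.9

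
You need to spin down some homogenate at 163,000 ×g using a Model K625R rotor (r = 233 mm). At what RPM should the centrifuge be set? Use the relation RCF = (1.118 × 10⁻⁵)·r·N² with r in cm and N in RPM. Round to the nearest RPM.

r = 233 mm = 23.3 cm
RCF = 1.118 × 10⁻⁵ × r × N²
163,000 = 1.118 × 10⁻⁵ × 23.3 × N²
N² = 163,000 / (26.0494 × 10⁻⁵) = 625,734,182
N ≈ √625,734,182 ≈ 25,014.7

25015 RPM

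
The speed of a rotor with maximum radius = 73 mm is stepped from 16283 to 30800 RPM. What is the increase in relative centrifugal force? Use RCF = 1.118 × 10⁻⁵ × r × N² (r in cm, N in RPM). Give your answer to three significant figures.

55800 ×g

r = 73 mm = 7.3 cm
RCF₁ = 1.118 × 10⁻⁵ × 7.3 × (16283)² = 1.118 × 10⁻⁵ × 7.3 × 265,136,089 ≈ 21,638.8 × g
RCF₂ = 1.118 × 10⁻⁵ × 7.3 × (30800)² = 1.118 × 10⁻⁵ × 7.3 × 948,640,000 ≈ 77,422.3 × g
Increase = 77,422.3 − 21,638.8 = 55,783.5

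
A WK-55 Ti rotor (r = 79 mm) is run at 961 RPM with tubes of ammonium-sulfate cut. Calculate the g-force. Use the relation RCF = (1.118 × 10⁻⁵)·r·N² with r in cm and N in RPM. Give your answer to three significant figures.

≈ 81.6 × g

r = 79 mm = 7.9 cm
RCF = 1.118 × 10⁻⁵ × r × N²
RCF = 1.118 × 10⁻⁵ × 7.9 × (961)² = 1.118 × 10⁻⁵ × 7.9 × 923,521 ≈ 81.6 × g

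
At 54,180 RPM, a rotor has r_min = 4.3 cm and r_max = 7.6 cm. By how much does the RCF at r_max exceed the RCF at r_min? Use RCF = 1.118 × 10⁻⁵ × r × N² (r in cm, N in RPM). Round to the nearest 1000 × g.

ΔRCF = 1.118 × 10⁻⁵ × (r_max − r_min) × N² = 1.118 × 10⁻⁵ × 3.3 × 2,935,472,400 ≈ 108,301.3

≈ 108000 × g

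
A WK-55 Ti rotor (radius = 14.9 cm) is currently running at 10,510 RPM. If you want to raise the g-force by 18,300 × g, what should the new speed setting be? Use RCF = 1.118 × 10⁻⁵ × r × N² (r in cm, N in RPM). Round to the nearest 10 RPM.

≈ 14840 RPM

Current RCF = 1.118 × 10⁻⁵ × 14.9 × (10510)² = 1.118 × 10⁻⁵ × 14.9 × 110,460,100 ≈ 18,400.7 × g
Target RCF = 18,400.7 + 18,300 = 36,700.7 × g
N² = 36,700.7 / (16.6582 × 10⁻⁵) = 220,316,121
N ≈ √220,316,121 ≈ 14,843.0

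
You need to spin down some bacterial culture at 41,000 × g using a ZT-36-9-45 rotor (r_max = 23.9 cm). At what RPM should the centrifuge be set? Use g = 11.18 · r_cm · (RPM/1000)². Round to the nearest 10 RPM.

41,000 = 11.18 × 23.9 × (N/1000)²
(N/1000)² = 41,000 / 267.202 = 153.442
N = 1000 × √153.442 ≈ 12,387.2

N ≈ 12390 RPM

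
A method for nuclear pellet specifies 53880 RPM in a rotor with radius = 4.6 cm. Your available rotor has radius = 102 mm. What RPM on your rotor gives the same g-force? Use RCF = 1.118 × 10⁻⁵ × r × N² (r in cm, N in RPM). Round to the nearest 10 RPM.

RCF_original = 1.118 × 10⁻⁵ × 4.6 × (53880)² = 1.118 × 10⁻⁵ × 4.6 × 2,903,054,400 ≈ 149,298.3 × g
Your rotor: r = 102 mm = 10.2 cm
149,298.3 = 1.118 × 10⁻⁵ × 10.2 × N²
N² = 149,298.3 / (11.4036 × 10⁻⁵) = 1,309,220,772
N ≈ √1,309,220,772 ≈ 36,183.2

36180 RPM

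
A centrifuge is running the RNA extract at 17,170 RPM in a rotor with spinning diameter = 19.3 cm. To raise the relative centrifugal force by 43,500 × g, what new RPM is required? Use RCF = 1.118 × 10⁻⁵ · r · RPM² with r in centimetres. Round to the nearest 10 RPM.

≈ 26420 RPM

r = 19.3 / 2 = 9.65 cm
Current RCF = 1.118 × 10⁻⁵ × 9.65 × (17170)² = 1.118 × 10⁻⁵ × 9.65 × 294,808,900 ≈ 31,806 × g
Target RCF = 31,806 + 43,500 = 75,306 × g
N² = 75,306 / (10.7887 × 10⁻⁵) = 698,008,101
N ≈ √698,008,101 ≈ 26,419.8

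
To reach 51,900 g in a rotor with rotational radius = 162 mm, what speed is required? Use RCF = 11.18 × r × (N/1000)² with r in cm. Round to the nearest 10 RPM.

r = 162 mm = 16.2 cm
RCF = 11.18 × r × (N/1000)²
51,900 = 11.18 × 16.2 × (N/1000)²
(N/1000)² = 51,900 / 181.116 = 286.5567
N = 1000 × √286.5567 ≈ 16,928.0

≈ 16930 RPM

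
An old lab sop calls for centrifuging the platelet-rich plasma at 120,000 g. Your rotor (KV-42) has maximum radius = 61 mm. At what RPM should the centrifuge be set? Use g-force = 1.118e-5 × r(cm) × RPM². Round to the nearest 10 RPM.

r = 61 mm = 6.1 cm
120,000 = 1.118 × 10⁻⁵ × 6.1 × N²
N² = 120,000 / (6.8198 × 10⁻⁵) = 1,759,582,392
N ≈ √1,759,582,392 ≈ 41,947.4

41950 RPM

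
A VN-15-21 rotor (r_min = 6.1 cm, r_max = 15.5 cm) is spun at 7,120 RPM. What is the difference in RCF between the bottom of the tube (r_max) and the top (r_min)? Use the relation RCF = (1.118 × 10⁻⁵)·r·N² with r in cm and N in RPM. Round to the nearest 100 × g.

ΔRCF ≈ 5300 x g

RCF_max = 1.118 × 10⁻⁵ × 15.5 × (7120)² = 1.118 × 10⁻⁵ × 15.5 × 50,694,400 ≈ 8,784.8 × g
RCF_min = 1.118 × 10⁻⁵ × 6.1 × (7120)² = 1.118 × 10⁻⁵ × 6.1 × 50,694,400 ≈ 3,457.3 × g
ΔRCF = 8,784.8 − 3,457.3 = 5,327.5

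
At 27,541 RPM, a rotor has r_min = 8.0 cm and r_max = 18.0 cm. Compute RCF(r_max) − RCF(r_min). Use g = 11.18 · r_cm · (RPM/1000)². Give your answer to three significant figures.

ΔRCF = 11.18 × (r_max − r_min) × (N/1000)² = 11.18 × 10.0 × 758.506681 ≈ 84,801

≈ 84800 g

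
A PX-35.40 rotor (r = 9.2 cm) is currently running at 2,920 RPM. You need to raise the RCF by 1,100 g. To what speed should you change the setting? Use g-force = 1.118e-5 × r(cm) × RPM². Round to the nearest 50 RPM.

Current RCF = 1.118 × 10⁻⁵ × 9.2 × (2920)² = 1.118 × 10⁻⁵ × 9.2 × 8,526,400 ≈ 877 × g
Target RCF = 877 + 1,100 = 1,977 × g
N² = 1,977 / (10.2856 × 10⁻⁵) = 19,221,047
N ≈ √19,221,047 ≈ 4,384.2

4400 RPM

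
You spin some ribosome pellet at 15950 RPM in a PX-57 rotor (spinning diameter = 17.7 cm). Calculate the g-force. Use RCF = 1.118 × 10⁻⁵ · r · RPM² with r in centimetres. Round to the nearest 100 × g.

≈ 25200 × g

r = 17.7 / 2 = 8.85 cm
RCF = 1.118 × 10⁻⁵ × r × N²
RCF = 1.118 × 10⁻⁵ × 8.85 × (15950)² = 1.118 × 10⁻⁵ × 8.85 × 254,402,500 ≈ 25,171.3 × g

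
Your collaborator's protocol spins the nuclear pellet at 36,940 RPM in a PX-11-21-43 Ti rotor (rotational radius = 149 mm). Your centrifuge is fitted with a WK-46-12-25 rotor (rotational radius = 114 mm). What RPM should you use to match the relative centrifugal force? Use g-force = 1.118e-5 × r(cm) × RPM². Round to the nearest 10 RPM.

≈ 42230 RPM

Original rotor: r = 149 mm = 14.9 cm
RCF_original = 1.118 × 10⁻⁵ × 14.9 × (36940)² = 1.118 × 10⁻⁵ × 14.9 × 1,364,563,600 ≈ 227,311.7 × g
Your rotor: r = 114 mm = 11.4 cm
227,311.7 = 1.118 × 10⁻⁵ × 11.4 × N²
N² = 227,311.7 / (12.7452 × 10⁻⁵) = 1,783,508,301
N ≈ √1,783,508,301 ≈ 42,231.6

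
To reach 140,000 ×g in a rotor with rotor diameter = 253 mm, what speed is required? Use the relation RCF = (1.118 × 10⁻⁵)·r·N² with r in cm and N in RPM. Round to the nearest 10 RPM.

r = 253 mm / 2 = 126.5 mm = 12.65 cm
RCF = 1.118 × 10⁻⁵ × r × N²
140,000 = 1.118 × 10⁻⁵ × 12.65 × N²
N² = 140,000 / (14.1427 × 10⁻⁵) = 989,909,989
N ≈ √989,909,989 ≈ 31,462.8

N ≈ 31460 RPM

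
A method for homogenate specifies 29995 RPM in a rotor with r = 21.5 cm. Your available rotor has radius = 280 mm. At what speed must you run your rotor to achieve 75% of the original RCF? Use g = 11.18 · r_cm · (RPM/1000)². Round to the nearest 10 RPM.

RCF_original = 11.18 × 21.5 × (29.995)² = 11.18 × 21.5 × 899.700025 ≈ 216,260.9 × g
Target RCF = 0.75 × 216,260.9 ≈ 162,195.7 × g
Your rotor: r = 280 mm = 28.0 cm
162,195.7 = 11.18 × 28 × (N/1000)²
(N/1000)² = 162,195.7 / 313.04 = 518.1309
N = 1000 × √518.1309 ≈ 22,762.5

≈ 22760 RPM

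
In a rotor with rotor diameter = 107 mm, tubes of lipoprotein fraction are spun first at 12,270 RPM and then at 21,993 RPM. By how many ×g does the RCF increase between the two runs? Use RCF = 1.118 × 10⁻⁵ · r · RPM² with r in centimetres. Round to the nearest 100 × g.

19900 ×g

r = 107 mm / 2 = 53.5 mm = 5.35 cm
RCF₁ = 1.118 × 10⁻⁵ × 5.35 × (12270)² = 1.118 × 10⁻⁵ × 5.35 × 150,552,900 ≈ 9,005 × g
RCF₂ = 1.118 × 10⁻⁵ × 5.35 × (21993)² = 1.118 × 10⁻⁵ × 5.35 × 483,692,049 ≈ 28,931.1 × g
Increase = 28,931.1 − 9,005 = 19,926.1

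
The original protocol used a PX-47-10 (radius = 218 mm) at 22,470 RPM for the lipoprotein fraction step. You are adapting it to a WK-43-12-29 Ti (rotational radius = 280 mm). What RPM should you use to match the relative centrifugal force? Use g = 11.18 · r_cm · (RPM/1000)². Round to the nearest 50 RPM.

≈ 19850 RPM

Original rotor: r = 218 mm = 21.8 cm
RCF_original = 11.18 × 21.8 × (22.47)² = 11.18 × 21.8 × 504.9009 ≈ 123,056.5 × g
Your rotor: r = 280 mm = 28.0 cm
123,056.5 = 11.18 × 28 × (N/1000)²
(N/1000)² = 123,056.5 / 313.04 = 393.1015
N = 1000 × √393.1015 ≈ 19,826.8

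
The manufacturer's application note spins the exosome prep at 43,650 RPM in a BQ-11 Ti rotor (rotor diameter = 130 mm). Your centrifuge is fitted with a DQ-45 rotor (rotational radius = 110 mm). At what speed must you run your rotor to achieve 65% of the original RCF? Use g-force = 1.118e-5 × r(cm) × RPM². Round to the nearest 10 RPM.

Original rotor: r = 130 mm / 2 = 65 mm = 6.5 cm
RCF = 1.118 × 10⁻⁵ × r × N²
RCF_original = 1.118 × 10⁻⁵ × 6.5 × (43650)² = 1.118 × 10⁻⁵ × 6.5 × 1,905,322,500 ≈ 138,459.8 × g
Target RCF = 0.65 × 138,459.8 ≈ 89,998.9 × g
Your rotor: r = 110 mm = 11.0 cm
89,998.9 = 1.118 × 10⁻⁵ × 11 × N²
N² = 89,998.9 / (12.298 × 10⁻⁵) = 731,817,369
N ≈ √731,817,369 ≈ 27,052.1

≈ 27050 RPM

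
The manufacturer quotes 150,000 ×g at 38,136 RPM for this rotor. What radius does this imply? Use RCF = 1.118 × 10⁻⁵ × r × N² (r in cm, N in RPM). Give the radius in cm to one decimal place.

9.2 cm

150000 = 1.118 × 10⁻⁵ × r × (38136)²
r = 150000 / (1.118 × 10⁻⁵ × 1,454,354,496) = 150000 / 16259.68 ≈ 9.225 cm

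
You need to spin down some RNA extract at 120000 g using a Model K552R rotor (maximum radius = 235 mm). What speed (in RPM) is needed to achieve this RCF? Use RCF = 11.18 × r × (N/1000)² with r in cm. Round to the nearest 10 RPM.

r = 235 mm = 23.5 cm
RCF = 11.18 × r × (N/1000)²
120,000 = 11.18 × 23.5 × (N/1000)²
(N/1000)² = 120,000 / 262.73 = 456.7427
N = 1000 × √456.7427 ≈ 21,371.5

≈ 21370 RPM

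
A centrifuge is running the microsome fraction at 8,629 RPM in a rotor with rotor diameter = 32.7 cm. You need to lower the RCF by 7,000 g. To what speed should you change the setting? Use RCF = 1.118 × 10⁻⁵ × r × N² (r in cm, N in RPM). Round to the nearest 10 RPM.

N₂ ≈ 6010 RPM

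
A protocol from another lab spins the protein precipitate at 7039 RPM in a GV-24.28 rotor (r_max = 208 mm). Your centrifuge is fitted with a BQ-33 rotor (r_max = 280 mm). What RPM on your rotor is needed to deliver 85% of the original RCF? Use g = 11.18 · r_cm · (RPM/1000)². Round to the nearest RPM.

Original rotor: r = 208 mm = 20.8 cm
RCF_original = 11.18 × 20.8 × (7.039)² = 11.18 × 20.8 × 49.547521 ≈ 11,522 × g
Target RCF = 0.85 × 11,522 ≈ 9,793.7 × g
Your rotor: r = 280 mm = 28.0 cm
9,793.7 = 11.18 × 28 × (N/1000)²
(N/1000)² = 9,793.7 / 313.04 = 31.28578
N = 1000 × √31.28578 ≈ 5,593.4

5593 RPM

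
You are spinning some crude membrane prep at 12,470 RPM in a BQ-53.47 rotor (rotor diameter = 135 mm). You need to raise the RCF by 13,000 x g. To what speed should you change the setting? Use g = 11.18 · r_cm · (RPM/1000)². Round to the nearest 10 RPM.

N₂ ≈ 18100 RPM

r = 135 mm / 2 = 67.5 mm = 6.75 cm
Current RCF = 11.18 × 6.75 × (12.47)² = 11.18 × 6.75 × 155.5009 ≈ 11,734.9 × g
Target RCF = 11,734.9 + 13,000 = 24,734.9 × g
(N/1000)² = 24,734.9 / 75.465 = 327.7665
N = 1000 × √327.7665 ≈ 18,104.3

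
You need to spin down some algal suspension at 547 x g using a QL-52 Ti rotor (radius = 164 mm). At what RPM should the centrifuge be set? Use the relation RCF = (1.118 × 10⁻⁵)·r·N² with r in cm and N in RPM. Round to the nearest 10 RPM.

r = 164 mm = 16.4 cm
RCF = 1.118 × 10⁻⁵ × r × N²
547 = 1.118 × 10⁻⁵ × 16.4 × N²
N² = 547 / (18.3352 × 10⁻⁵) = 2,983,333
N ≈ √2,983,333 ≈ 1,727.2

≈ 1730 RPM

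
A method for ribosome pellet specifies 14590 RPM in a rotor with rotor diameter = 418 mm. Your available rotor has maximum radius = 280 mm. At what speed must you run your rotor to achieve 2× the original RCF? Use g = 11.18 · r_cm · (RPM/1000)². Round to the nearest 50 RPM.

17850 RPM

Original rotor: r = 418 mm / 2 = 209 mm = 20.9 cm
RCF_original = 11.18 × 20.9 × (14.59)² = 11.18 × 20.9 × 212.8681 ≈ 49,739.2 × g
Target RCF = 2 × 49,739.2 ≈ 99,478.4 × g
Your rotor: r = 280 mm = 28.0 cm
99,478.4 = 11.18 × 28 × (N/1000)²
(N/1000)² = 99,478.4 / 313.04 = 317.7818
N = 1000 × √317.7818 ≈ 17,826.4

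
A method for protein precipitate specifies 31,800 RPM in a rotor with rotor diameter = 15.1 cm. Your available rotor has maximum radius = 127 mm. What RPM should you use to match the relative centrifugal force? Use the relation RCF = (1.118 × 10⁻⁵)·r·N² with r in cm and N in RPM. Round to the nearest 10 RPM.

24520 RPM

Original rotor: r = 15.1 / 2 = 7.55 cm
RCF_original = 1.118 × 10⁻⁵ × 7.55 × (31800)² = 1.118 × 10⁻⁵ × 7.55 × 1,011,240,000 ≈ 85,357.8 × g
Your rotor: r = 127 mm = 12.7 cm
85,357.8 = 1.118 × 10⁻⁵ × 12.7 × N²
N² = 85,357.8 / (14.1986 × 10⁻⁵) = 601,170,538
N ≈ √601,170,538 ≈ 24,518.8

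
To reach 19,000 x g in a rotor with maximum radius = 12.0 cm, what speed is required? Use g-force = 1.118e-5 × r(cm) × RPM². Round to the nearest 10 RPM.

N ≈ 11900 RPM

RCF = 1.118 × 10⁻⁵ × r × N²
19,000 = 1.118 × 10⁻⁵ × 12 × N²
N² = 19,000 / (13.416 × 10⁻⁵) = 141,621,944
N ≈ √141,621,944 ≈ 11,900.5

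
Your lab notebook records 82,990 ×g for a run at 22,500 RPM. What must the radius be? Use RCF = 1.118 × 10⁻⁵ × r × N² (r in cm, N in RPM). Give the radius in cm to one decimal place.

RCF = 1.118 × 10⁻⁵ × r × N²
82990 = 1.118 × 10⁻⁵ × r × (22500)²
r = 82990 / (1.118 × 10⁻⁵ × 506,250,000) = 82990 / 5659.875 ≈ 14.663 cm

r ≈ 14.7 cm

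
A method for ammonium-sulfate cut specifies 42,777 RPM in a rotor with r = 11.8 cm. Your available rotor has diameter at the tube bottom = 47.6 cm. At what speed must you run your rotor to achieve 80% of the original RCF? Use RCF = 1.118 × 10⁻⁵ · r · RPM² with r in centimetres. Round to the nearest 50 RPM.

RCF_original = 1.118 × 10⁻⁵ × 11.8 × (42777)² = 1.118 × 10⁻⁵ × 11.8 × 1,829,871,729 ≈ 241,404 × g
Target RCF = 0.8 × 241,404 ≈ 193,123.2 × g
Your rotor: r = 47.6 / 2 = 23.8 cm
193,123.2 = 1.118 × 10⁻⁵ × 23.8 × N²
N² = 193,123.2 / (26.6084 × 10⁻⁵) = 725,797,868
N ≈ √725,797,868 ≈ 26,940.6

≈ 26950 RPM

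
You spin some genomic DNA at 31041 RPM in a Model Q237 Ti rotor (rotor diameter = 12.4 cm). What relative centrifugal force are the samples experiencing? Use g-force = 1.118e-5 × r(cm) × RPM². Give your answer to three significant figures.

r = 12.4 / 2 = 6.2 cm
RCF = 1.118 × 10⁻⁵ × r × N²
RCF = 1.118 × 10⁻⁵ × 6.2 × (31041)² = 1.118 × 10⁻⁵ × 6.2 × 963,543,681 ≈ 66,789 × g

66800 ×g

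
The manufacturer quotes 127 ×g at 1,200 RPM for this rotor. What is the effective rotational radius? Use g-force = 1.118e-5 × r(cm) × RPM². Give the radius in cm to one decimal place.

r ≈ 7.9 cm

127 = 1.118 × 10⁻⁵ × r × (1200)²
r = 127 / (1.118 × 10⁻⁵ × 1,440,000) = 127 / 16.0992 ≈ 7.889 cm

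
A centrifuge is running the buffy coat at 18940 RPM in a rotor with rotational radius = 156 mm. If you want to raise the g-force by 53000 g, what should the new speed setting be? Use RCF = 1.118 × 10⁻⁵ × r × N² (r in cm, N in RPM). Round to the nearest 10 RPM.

r = 156 mm = 15.6 cm
Current RCF = 1.118 × 10⁻⁵ × 15.6 × (18940)² = 1.118 × 10⁻⁵ × 15.6 × 358,723,600 ≈ 62,564.3 × g
Target RCF = 62,564.3 + 53,000 = 115,564.3 × g
N² = 115,564.3 / (17.4408 × 10⁻⁵) = 662,608,940
N ≈ √662,608,940 ≈ 25,741.2

25740 RPM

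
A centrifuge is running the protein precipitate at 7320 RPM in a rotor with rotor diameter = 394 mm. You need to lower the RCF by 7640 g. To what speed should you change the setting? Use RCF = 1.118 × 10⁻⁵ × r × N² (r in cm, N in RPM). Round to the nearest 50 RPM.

r = 394 mm / 2 = 197 mm = 19.7 cm
Current RCF = 1.118 × 10⁻⁵ × 19.7 × (7320)² = 1.118 × 10⁻⁵ × 19.7 × 53,582,400 ≈ 11,801.3 × g
Target RCF = 11,801.3 − 7,640 = 4,161.3 × g
N² = 4,161.3 / (22.0246 × 10⁻⁵) = 18,893,873
N ≈ √18,893,873 ≈ 4,346.7

4350 RPM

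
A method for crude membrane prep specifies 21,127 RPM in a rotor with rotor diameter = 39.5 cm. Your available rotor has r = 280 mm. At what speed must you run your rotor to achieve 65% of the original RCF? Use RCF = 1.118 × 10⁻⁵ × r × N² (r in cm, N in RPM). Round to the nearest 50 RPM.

Original rotor: r = 39.5 / 2 = 19.75 cm
RCF_original = 1.118 × 10⁻⁵ × 19.75 × (21127)² = 1.118 × 10⁻⁵ × 19.75 × 446,350,129 ≈ 98,556.3 × g
Target RCF = 0.65 × 98,556.3 ≈ 64,061.6 × g
Your rotor: r = 280 mm = 28.0 cm
64,061.6 = 1.118 × 10⁻⁵ × 28 × N²
N² = 64,061.6 / (31.304 × 10⁻⁵) = 204,643,496
N ≈ √204,643,496 ≈ 14,305.4

≈ 14300 RPM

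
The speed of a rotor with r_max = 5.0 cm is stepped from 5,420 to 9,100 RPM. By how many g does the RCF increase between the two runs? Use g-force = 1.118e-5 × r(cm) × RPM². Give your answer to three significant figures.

RCF₁ = 1.118 × 10⁻⁵ × 5 × (5420)² = 1.118 × 10⁻⁵ × 5 × 29,376,400 ≈ 1,642.1 × g
RCF₂ = 1.118 × 10⁻⁵ × 5 × (9100)² = 1.118 × 10⁻⁵ × 5 × 82,810,000 ≈ 4,629.1 × g
Increase = 4,629.1 − 1,642.1 = 2,987

≈ 2990 g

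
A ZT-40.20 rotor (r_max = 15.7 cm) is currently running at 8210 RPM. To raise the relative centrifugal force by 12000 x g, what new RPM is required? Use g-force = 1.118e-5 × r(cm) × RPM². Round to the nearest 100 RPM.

11700 RPM

Current RCF = 1.118 × 10⁻⁵ × 15.7 × (8210)² = 1.118 × 10⁻⁵ × 15.7 × 67,404,100 ≈ 11,831.2 × g
Target RCF = 11,831.2 + 12,000 = 23,831.2 × g
N² = 23,831.2 / (17.5526 × 10⁻⁵) = 135,770,199
N ≈ √135,770,199 ≈ 11,652.0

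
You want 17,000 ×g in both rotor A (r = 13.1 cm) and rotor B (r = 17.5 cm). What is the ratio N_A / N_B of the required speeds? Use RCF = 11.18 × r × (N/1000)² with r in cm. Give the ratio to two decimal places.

At fixed RCF, N ∝ 1/√r, so N_A/N_B = √(r_B/r_A) = √(17.5/13.1) = √1.335878 = 1.1558.

1.16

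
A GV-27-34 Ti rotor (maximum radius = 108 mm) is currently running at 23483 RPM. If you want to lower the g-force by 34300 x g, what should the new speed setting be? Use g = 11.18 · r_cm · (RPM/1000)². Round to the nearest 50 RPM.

N₂ ≈ 16350 RPM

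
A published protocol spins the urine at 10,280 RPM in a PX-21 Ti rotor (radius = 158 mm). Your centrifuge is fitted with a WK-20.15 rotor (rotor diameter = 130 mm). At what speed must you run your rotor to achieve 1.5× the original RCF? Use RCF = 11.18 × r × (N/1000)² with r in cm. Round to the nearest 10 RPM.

Original rotor: r = 158 mm = 15.8 cm
RCF = 11.18 × r × (N/1000)²
RCF_original = 11.18 × 15.8 × (10.28)² = 11.18 × 15.8 × 105.6784 ≈ 18,667.5 × g
Target RCF = 1.5 × 18,667.5 ≈ 28,001.2 × g
Your rotor: r = 130 mm / 2 = 65 mm = 6.5 cm
28,001.2 = 11.18 × 6.5 × (N/1000)²
(N/1000)² = 28,001.2 / 72.67 = 385.3199
N = 1000 × √385.3199 ≈ 19,629.6

19630 RPM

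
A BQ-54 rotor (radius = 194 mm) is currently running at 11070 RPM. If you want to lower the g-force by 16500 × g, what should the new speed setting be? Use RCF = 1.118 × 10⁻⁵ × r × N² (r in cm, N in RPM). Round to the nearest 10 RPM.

r = 194 mm = 19.4 cm
Current RCF = 1.118 × 10⁻⁵ × 19.4 × (11070)² = 1.118 × 10⁻⁵ × 19.4 × 122,544,900 ≈ 26,579 × g
Target RCF = 26,579 − 16,500 = 10,079 × g
N² = 10,079 / (21.6892 × 10⁻⁵) = 46,470,133
N ≈ √46,470,133 ≈ 6,816.9

6820 RPM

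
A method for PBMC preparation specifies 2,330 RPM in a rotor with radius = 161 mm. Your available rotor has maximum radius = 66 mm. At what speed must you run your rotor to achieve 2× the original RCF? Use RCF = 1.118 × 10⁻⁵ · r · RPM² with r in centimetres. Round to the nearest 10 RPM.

Original rotor: r = 161 mm = 16.1 cm
RCF_original = 1.118 × 10⁻⁵ × 16.1 × (2330)² = 1.118 × 10⁻⁵ × 16.1 × 5,428,900 ≈ 977.2 × g
Target RCF = 2 × 977.2 ≈ 1,954.4 × g
Your rotor: r = 66 mm = 6.6 cm
1,954.4 = 1.118 × 10⁻⁵ × 6.6 × N²
N² = 1,954.4 / (7.3788 × 10⁻⁵) = 26,486,692
N ≈ √26,486,692 ≈ 5,146.5

5150 RPM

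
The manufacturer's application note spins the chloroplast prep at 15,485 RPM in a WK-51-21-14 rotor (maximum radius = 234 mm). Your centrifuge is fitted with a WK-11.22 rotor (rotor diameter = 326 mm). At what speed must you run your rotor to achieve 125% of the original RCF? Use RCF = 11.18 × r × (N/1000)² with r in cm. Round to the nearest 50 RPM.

≈ 20750 RPM

Original rotor: r = 234 mm = 23.4 cm
RCF = 11.18 × r × (N/1000)²
RCF_original = 11.18 × 23.4 × (15.485)² = 11.18 × 23.4 × 239.785225 ≈ 62,730.7 × g
Target RCF = 1.25 × 62,730.7 ≈ 78,413.4 × g
Your rotor: r = 326 mm / 2 = 163 mm = 16.3 cm
78,413.4 = 11.18 × 16.3 × (N/1000)²
(N/1000)² = 78,413.4 / 182.234 = 430.2896
N = 1000 × √430.2896 ≈ 20,743.4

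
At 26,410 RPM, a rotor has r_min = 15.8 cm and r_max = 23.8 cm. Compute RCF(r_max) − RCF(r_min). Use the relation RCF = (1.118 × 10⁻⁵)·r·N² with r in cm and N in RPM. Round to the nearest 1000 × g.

ΔRCF = 1.118 × 10⁻⁵ × (r_max − r_min) × N² = 1.118 × 10⁻⁵ × 8.0 × 697,488,100 ≈ 62,383.3

≈ 62000 g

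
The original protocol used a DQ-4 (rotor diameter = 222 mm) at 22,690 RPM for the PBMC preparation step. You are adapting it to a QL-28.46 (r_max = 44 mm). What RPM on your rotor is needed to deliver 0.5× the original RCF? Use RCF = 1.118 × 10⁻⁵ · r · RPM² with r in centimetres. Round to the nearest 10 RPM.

25480 RPM

Original rotor: r = 222 mm / 2 = 111 mm = 11.1 cm
RCF_original = 1.118 × 10⁻⁵ × 11.1 × (22690)² = 1.118 × 10⁻⁵ × 11.1 × 514,836,100 ≈ 63,890.1 × g
Target RCF = 0.5 × 63,890.1 ≈ 31,945 × g
Your rotor: r = 44 mm = 4.4 cm
31,945 = 1.118 × 10⁻⁵ × 4.4 × N²
N² = 31,945 / (4.9192 × 10⁻⁵) = 649,394,210
N ≈ √649,394,210 ≈ 25,483.2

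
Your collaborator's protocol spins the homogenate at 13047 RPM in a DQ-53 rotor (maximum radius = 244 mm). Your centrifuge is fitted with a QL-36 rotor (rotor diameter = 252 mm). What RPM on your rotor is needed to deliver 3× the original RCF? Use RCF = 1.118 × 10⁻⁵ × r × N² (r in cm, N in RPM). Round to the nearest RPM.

31447 RPM

Original rotor: r = 244 mm = 24.4 cm
RCF = 1.118 × 10⁻⁵ × r × N²
RCF_original = 1.118 × 10⁻⁵ × 24.4 × (13047)² = 1.118 × 10⁻⁵ × 24.4 × 170,224,209 ≈ 46,435.8 × g
Target RCF = 3 × 46,435.8 ≈ 139,307.4 × g
Your rotor: r = 252 mm / 2 = 126 mm = 12.6 cm
139,307.4 = 1.118 × 10⁻⁵ × 12.6 × N²
N² = 139,307.4 / (14.0868 × 10⁻⁵) = 988,921,544
N ≈ √988,921,544 ≈ 31,447.1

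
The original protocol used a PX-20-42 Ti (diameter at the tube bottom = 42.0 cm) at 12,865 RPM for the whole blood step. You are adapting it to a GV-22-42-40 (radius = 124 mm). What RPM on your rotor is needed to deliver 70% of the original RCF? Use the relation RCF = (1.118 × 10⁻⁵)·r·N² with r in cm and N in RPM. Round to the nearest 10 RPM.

14010 RPM

Original rotor: r = 42.0 / 2 = 21 cm
RCF = 1.118 × 10⁻⁵ × r × N²
RCF_original = 1.118 × 10⁻⁵ × 21 × (12865)² = 1.118 × 10⁻⁵ × 21 × 165,508,225 ≈ 38,858 × g
Target RCF = 0.7 × 38,858 ≈ 27,200.6 × g
Your rotor: r = 124 mm = 12.4 cm
27,200.6 = 1.118 × 10⁻⁵ × 12.4 × N²
N² = 27,200.6 / (13.8632 × 10⁻⁵) = 196,207,225
N ≈ √196,207,225 ≈ 14,007.4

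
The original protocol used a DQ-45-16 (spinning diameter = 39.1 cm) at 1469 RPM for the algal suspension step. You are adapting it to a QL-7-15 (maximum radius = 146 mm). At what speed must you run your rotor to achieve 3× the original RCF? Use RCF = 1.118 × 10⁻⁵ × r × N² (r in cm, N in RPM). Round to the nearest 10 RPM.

≈ 2940 RPM

Original rotor: r = 39.1 / 2 = 19.55 cm
RCF_original = 1.118 × 10⁻⁵ × 19.55 × (1469)² = 1.118 × 10⁻⁵ × 19.55 × 2,157,961 ≈ 471.7 × g
Target RCF = 3 × 471.7 ≈ 1,415.1 × g
Your rotor: r = 146 mm = 14.6 cm
1,415.1 = 1.118 × 10⁻⁵ × 14.6 × N²
N² = 1,415.1 / (16.3228 × 10⁻⁵) = 8,669,468
N ≈ √8,669,468 ≈ 2,944.4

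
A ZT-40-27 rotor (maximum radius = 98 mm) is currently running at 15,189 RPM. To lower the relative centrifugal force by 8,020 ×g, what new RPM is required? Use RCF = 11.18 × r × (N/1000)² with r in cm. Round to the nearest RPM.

r = 98 mm = 9.8 cm
Current RCF = 11.18 × 9.8 × (15.189)² = 11.18 × 9.8 × 230.705721 ≈ 25,277 × g
Target RCF = 25,277 − 8,020 = 17,257 × g
(N/1000)² = 17,257 / 109.564 = 157.5061
N = 1000 × √157.5061 ≈ 12,550.1

12550 RPM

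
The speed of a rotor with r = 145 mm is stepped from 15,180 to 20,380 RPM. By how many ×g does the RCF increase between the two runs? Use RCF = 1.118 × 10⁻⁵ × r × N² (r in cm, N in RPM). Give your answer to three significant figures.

≈ 30000 ×g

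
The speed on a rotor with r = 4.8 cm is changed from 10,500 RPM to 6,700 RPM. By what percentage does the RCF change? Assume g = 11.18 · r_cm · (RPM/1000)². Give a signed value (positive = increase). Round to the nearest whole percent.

-59%

RCF ∝ N², so the ratio is (6700/10500)² = (0.638095)² = 0.4072.
Change = 0.4072 − 1 = -0.5928 → -59.3%.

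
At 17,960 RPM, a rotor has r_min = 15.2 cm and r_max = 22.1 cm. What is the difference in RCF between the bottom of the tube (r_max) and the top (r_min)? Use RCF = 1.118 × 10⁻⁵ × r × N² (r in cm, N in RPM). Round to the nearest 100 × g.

ΔRCF ≈ 24900 ×g

RCF_max = 1.118 × 10⁻⁵ × 22.1 × (17960)² = 1.118 × 10⁻⁵ × 22.1 × 322,561,600 ≈ 79,697.9 × g
RCF_min = 1.118 × 10⁻⁵ × 15.2 × (17960)² = 1.118 × 10⁻⁵ × 15.2 × 322,561,600 ≈ 54,814.8 × g
ΔRCF = 79,697.9 − 54,814.8 = 24,883.1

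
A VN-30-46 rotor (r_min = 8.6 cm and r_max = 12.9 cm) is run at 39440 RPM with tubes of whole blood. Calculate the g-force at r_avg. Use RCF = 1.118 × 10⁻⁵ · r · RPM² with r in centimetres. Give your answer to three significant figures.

r_avg = (8.6 + 12.9) / 2 = 10.75 cm
RCF = 1.118 × 10⁻⁵ × r × N²
RCF = 1.118 × 10⁻⁵ × 10.75 × (39440)² = 1.118 × 10⁻⁵ × 10.75 × 1,555,513,600 ≈ 186,949.4 × g

187000 x g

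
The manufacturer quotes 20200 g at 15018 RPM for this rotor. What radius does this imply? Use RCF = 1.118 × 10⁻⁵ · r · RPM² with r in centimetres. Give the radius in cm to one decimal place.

8.0 cm

RCF = 1.118 × 10⁻⁵ × r × N²
20200 = 1.118 × 10⁻⁵ × r × (15018)²
r = 20200 / (1.118 × 10⁻⁵ × 225,540,324) = 20200 / 2521.541 ≈ 8.011 cm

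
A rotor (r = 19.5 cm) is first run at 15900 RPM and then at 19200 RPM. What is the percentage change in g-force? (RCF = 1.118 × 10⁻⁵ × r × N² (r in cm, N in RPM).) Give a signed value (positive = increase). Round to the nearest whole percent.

+46%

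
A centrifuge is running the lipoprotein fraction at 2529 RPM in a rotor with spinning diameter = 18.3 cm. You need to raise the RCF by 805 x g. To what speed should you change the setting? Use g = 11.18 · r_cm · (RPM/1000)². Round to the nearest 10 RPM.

r = 18.3 / 2 = 9.15 cm
Current RCF = 11.18 × 9.15 × (2.529)² = 11.18 × 9.15 × 6.395841 ≈ 654.3 × g
Target RCF = 654.3 + 805 = 1,459.3 × g
(N/1000)² = 1,459.3 / 102.297 = 14.26533
N = 1000 × √14.26533 ≈ 3,776.9

≈ 3780 RPM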